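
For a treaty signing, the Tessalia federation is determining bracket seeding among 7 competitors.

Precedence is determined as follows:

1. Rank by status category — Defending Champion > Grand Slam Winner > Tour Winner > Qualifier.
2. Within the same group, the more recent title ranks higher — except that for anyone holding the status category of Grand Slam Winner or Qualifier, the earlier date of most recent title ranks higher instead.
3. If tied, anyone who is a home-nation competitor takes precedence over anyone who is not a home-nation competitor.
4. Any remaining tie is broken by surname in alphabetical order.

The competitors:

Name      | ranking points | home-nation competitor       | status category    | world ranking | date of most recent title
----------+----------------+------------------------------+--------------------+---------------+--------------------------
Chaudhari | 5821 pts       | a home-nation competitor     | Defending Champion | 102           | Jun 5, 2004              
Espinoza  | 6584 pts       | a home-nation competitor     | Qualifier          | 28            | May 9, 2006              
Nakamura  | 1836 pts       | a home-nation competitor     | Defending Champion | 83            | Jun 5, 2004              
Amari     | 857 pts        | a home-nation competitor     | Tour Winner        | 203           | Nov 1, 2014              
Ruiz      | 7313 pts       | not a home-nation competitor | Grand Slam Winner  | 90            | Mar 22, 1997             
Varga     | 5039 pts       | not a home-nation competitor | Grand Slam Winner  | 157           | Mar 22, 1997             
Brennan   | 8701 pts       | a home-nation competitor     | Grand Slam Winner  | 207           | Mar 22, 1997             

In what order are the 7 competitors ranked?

Chaudhari, Nakamura, Brennan, Ruiz, Varga, Amari, Espinoza

By status category: Chaudhari and Nakamura (Defending Champion); then Brennan, Ruiz and Varga (Grand Slam Winner); then Amari (Tour Winner); then Espinoza (Qualifier).
Chaudhari and Nakamura both have date of most recent title Jun 5, 2004, so the next rule applies.
Chaudhari and Nakamura are each a home-nation competitor, so the next rule applies.
Among Chaudhari and Nakamura, alphabetically by surname: Chaudhari before Nakamura.
Brennan, Ruiz and Varga all have date of most recent title Mar 22, 1997, so the next rule applies.
Among Brennan, Ruiz and Varga, a home-nation competitor before not a home-nation competitor: Brennan (a home-nation competitor) before Ruiz and Varga (not a home-nation competitor).
Among Ruiz and Varga, alphabetically by surname: Ruiz before Varga.
Full order: Chaudhari, Nakamura, Brennan, Ruiz, Varga, Amari, Espinoza.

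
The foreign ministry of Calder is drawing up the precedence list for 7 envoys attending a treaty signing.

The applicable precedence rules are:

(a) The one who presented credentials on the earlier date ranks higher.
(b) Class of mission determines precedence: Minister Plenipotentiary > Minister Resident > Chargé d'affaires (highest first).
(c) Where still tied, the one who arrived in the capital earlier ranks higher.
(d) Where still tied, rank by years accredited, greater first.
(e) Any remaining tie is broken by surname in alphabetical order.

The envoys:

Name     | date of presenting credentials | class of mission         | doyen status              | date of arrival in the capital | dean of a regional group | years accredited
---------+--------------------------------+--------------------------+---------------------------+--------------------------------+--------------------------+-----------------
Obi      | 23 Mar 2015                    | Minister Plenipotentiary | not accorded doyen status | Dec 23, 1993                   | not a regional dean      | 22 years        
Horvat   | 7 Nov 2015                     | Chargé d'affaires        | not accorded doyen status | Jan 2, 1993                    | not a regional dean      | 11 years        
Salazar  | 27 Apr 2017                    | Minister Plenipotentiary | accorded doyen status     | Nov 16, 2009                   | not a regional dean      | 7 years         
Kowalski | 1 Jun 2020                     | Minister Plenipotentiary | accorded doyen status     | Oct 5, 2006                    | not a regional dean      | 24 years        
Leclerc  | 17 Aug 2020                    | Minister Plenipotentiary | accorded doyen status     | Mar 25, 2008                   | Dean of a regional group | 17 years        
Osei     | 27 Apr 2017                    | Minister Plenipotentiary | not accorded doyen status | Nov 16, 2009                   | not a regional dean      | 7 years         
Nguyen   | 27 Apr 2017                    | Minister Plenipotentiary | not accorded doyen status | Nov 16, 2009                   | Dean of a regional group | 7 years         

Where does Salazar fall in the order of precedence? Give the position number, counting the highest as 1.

By date of presenting credentials (earlier first): Obi (23 Mar 2015); then Horvat (7 Nov 2015); then Nguyen, Osei and Salazar (each 27 Apr 2017); then Kowalski (1 Jun 2020); then Leclerc (17 Aug 2020).
Nguyen, Osei and Salazar are each Minister Plenipotentiary, so the next rule applies.
Nguyen, Osei and Salazar all have date of arrival in the capital Nov 16, 2009, so the next rule applies.
Nguyen, Osei and Salazar all have years accredited 7 years, so the next rule applies.
Among Nguyen, Osei and Salazar, alphabetically by surname: Nguyen before Osei before Salazar.
Order: Obi, Horvat, Nguyen, Osei, Salazar, Kowalski, Leclerc. So position 5.

5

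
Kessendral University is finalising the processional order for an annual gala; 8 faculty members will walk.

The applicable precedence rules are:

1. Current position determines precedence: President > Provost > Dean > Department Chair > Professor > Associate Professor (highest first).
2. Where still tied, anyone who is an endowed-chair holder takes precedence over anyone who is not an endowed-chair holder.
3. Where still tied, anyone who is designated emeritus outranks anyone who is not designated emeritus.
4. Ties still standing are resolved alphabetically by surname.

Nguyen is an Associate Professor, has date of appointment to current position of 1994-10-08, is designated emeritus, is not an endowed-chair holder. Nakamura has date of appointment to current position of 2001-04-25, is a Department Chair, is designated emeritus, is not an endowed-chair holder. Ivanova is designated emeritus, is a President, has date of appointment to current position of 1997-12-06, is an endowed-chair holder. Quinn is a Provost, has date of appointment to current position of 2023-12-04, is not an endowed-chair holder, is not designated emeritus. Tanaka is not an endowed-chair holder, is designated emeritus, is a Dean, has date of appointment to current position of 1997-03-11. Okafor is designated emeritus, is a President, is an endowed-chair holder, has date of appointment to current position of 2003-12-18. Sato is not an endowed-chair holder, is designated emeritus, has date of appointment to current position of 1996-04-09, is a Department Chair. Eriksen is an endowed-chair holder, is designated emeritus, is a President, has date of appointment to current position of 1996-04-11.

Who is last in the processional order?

By current position: Eriksen, Ivanova and Okafor (President); then Quinn (Provost); then Tanaka (Dean); then Nakamura and Sato (Department Chair); then Nguyen (Associate Professor).
Eriksen, Ivanova and Okafor are each an endowed-chair holder, so the next rule applies.
Eriksen, Ivanova and Okafor are each designated emeritus, so the next rule applies.
Among Eriksen, Ivanova and Okafor, alphabetically by surname: Eriksen before Ivanova before Okafor.
Nakamura and Sato are each not an endowed-chair holder, so the next rule applies.
Nakamura and Sato are each designated emeritus, so the next rule applies.
Among Nakamura and Sato, alphabetically by surname: Nakamura before Sato.
Order: Eriksen, Ivanova, Okafor, Quinn, Tanaka, Nakamura, Sato, Nguyen.

Nguyen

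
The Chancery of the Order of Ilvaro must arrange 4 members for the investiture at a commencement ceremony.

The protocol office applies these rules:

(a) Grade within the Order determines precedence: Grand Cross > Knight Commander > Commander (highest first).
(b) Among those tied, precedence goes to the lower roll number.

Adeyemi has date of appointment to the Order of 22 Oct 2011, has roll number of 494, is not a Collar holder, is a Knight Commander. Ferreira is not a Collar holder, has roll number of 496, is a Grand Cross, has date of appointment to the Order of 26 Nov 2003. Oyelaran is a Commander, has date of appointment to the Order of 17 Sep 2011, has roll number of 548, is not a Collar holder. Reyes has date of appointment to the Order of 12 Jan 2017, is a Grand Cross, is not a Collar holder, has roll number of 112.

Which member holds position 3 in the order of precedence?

By grade within the Order: Reyes and Ferreira (Grand Cross); then Adeyemi (Knight Commander); then Oyelaran (Commander).
Among Reyes and Ferreira, by roll number (lower first): Reyes (112) before Ferreira (496).
Order: Reyes, Ferreira, Adeyemi, Oyelaran.

Adeyemi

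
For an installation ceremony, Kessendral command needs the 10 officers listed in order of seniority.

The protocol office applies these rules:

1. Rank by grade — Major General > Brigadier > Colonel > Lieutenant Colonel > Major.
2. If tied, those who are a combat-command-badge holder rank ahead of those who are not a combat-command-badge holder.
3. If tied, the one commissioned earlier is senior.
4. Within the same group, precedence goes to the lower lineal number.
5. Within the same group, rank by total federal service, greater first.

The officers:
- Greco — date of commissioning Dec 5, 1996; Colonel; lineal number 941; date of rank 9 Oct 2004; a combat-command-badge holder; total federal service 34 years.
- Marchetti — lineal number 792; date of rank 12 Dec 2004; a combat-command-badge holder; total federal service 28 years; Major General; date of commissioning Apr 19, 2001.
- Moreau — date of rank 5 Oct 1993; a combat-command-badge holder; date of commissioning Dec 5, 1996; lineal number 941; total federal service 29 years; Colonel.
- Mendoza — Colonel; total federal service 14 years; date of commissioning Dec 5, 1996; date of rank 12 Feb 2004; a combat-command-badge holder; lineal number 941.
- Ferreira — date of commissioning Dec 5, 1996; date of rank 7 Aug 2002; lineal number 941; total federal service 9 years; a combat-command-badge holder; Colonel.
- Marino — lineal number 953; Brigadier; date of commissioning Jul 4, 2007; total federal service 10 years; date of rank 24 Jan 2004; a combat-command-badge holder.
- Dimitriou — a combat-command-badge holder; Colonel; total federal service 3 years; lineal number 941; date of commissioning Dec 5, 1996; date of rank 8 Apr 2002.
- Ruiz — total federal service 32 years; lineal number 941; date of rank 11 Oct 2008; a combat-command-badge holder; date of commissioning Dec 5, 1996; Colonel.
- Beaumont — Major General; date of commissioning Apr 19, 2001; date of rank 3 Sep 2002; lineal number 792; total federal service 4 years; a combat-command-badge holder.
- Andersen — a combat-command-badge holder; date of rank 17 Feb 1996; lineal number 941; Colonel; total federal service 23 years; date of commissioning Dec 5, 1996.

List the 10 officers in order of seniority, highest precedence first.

Marchetti, Beaumont, Marino, Greco, Ruiz, Moreau, Andersen, Mendoza, Ferreira, Dimitriou

By grade: Marchetti and Beaumont (Major General); then Marino (Brigadier); then Greco, Ruiz, Moreau, Andersen, Mendoza, Ferreira and Dimitriou (Colonel).
Marchetti and Beaumont are each a combat-command-badge holder, so the next rule applies.
Marchetti and Beaumont both have date of commissioning Apr 19, 2001, so the next rule applies.
Marchetti and Beaumont both have lineal number 792, so the next rule applies.
Among Marchetti and Beaumont, by total federal service (higher first): Marchetti (28 years) before Beaumont (4 years).
Greco, Ruiz, Moreau, Andersen, Mendoza, Ferreira and Dimitriou are each a combat-command-badge holder, so the next rule applies.
Greco, Ruiz, Moreau, Andersen, Mendoza, Ferreira and Dimitriou all have date of commissioning Dec 5, 1996, so the next rule applies.
Greco, Ruiz, Moreau, Andersen, Mendoza, Ferreira and Dimitriou all have lineal number 941, so the next rule applies.
Among Greco, Ruiz, Moreau, Andersen, Mendoza, Ferreira and Dimitriou, by total federal service (higher first): Greco (34 years) before Ruiz (32 years) before Moreau (29 years) before Andersen (23 years) before Mendoza (14 years) before Ferreira (9 years) before Dimitriou (3 years).
Full order: Marchetti, Beaumont, Marino, Greco, Ruiz, Moreau, Andersen, Mendoza, Ferreira, Dimitriou.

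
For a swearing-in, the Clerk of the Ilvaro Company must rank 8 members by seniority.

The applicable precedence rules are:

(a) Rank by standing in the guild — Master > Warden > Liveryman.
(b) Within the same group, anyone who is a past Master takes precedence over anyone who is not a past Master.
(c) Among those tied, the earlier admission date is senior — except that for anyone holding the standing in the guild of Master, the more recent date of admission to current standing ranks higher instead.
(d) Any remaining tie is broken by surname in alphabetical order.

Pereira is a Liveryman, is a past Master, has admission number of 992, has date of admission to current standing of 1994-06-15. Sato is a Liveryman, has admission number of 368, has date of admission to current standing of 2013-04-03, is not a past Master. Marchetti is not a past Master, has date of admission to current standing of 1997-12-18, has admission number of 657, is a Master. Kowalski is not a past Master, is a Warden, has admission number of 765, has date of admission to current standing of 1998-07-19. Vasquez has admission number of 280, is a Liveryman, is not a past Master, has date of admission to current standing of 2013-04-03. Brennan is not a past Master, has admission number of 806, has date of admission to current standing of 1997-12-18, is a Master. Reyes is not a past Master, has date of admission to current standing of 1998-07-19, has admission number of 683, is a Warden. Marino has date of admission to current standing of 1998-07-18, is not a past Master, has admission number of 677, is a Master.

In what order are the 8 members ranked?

By standing in the guild: Marino, Brennan and Marchetti (Master); then Kowalski and Reyes (Warden); then Pereira, Sato and Vasquez (Liveryman).
Marino, Brennan and Marchetti are each not a past Master, so the next rule applies.
Among Marino, Brennan and Marchetti, by date of admission to current standing (later first) (reversed rule for this group): Marino (1998-07-18) before Brennan and Marchetti (1997-12-18).
Among Brennan and Marchetti, alphabetically by surname: Brennan before Marchetti.
Kowalski and Reyes are each not a past Master, so the next rule applies.
Kowalski and Reyes both have date of admission to current standing 1998-07-19, so the next rule applies.
Among Kowalski and Reyes, alphabetically by surname: Kowalski before Reyes.
Among Pereira, Sato and Vasquez, a past Master before not a past Master: Pereira (a past Master) before Sato and Vasquez (not a past Master).
Sato and Vasquez both have date of admission to current standing 2013-04-03, so the next rule applies.
Among Sato and Vasquez, alphabetically by surname: Sato before Vasquez.
Full order: Marino, Brennan, Marchetti, Kowalski, Reyes, Pereira, Sato, Vasquez.

Marino, Brennan, Marchetti, Kowalski, Reyes, Pereira, Sato, Vasquez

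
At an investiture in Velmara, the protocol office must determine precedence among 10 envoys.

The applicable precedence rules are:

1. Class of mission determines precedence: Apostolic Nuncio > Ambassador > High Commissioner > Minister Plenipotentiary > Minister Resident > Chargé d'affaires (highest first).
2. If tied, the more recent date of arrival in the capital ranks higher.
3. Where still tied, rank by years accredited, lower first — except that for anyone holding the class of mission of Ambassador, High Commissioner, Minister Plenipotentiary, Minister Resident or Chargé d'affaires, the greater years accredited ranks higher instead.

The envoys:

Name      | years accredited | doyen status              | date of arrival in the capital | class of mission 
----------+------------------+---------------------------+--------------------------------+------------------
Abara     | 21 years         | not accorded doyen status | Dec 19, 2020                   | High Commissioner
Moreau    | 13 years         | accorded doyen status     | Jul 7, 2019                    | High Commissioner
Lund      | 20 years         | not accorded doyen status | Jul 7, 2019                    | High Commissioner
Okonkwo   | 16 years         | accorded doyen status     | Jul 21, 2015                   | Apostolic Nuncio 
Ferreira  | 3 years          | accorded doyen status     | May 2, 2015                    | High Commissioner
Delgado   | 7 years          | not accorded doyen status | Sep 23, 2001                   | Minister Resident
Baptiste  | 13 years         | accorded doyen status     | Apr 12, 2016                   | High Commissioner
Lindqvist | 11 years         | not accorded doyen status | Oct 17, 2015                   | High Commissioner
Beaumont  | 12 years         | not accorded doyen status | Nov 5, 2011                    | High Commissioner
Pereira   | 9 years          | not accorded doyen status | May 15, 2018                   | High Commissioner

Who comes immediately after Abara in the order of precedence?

Lund

By class of mission: Okonkwo (Apostolic Nuncio); then Abara, Lund, Moreau, Pereira, Baptiste, Lindqvist, Ferreira and Beaumont (High Commissioner); then Delgado (Minister Resident).
Among Abara, Lund, Moreau, Pereira, Baptiste, Lindqvist, Ferreira and Beaumont, by date of arrival in the capital (later first): Abara (Dec 19, 2020) before Lund and Moreau (Jul 7, 2019) before Pereira (May 15, 2018) before Baptiste (Apr 12, 2016) before Lindqvist (Oct 17, 2015) before Ferreira (May 2, 2015) before Beaumont (Nov 5, 2011).
Among Lund and Moreau, by years accredited (higher first) (reversed rule for this group): Lund (20 years) before Moreau (13 years).
Order: Okonkwo, Abara, Lund, Moreau, Pereira, Baptiste, Lindqvist, Ferreira, Beaumont, Delgado.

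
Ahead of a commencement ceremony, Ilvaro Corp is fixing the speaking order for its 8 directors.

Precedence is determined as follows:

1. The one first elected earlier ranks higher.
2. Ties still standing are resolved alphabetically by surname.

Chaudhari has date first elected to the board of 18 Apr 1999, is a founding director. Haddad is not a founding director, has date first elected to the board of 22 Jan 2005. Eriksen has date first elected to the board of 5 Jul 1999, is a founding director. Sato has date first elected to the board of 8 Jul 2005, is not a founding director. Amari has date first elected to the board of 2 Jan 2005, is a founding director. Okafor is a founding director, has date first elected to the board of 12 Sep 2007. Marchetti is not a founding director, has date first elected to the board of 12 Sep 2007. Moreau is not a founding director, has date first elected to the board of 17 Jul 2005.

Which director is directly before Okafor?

By date first elected to the board (earlier first): Chaudhari (18 Apr 1999); then Eriksen (5 Jul 1999); then Amari (2 Jan 2005); then Haddad (22 Jan 2005); then Sato (8 Jul 2005); then Moreau (17 Jul 2005); then Marchetti and Okafor (both 12 Sep 2007).
Among Marchetti and Okafor, alphabetically by surname: Marchetti before Okafor.
Order: Chaudhari, Eriksen, Amari, Haddad, Sato, Moreau, Marchetti, Okafor.

Marchetti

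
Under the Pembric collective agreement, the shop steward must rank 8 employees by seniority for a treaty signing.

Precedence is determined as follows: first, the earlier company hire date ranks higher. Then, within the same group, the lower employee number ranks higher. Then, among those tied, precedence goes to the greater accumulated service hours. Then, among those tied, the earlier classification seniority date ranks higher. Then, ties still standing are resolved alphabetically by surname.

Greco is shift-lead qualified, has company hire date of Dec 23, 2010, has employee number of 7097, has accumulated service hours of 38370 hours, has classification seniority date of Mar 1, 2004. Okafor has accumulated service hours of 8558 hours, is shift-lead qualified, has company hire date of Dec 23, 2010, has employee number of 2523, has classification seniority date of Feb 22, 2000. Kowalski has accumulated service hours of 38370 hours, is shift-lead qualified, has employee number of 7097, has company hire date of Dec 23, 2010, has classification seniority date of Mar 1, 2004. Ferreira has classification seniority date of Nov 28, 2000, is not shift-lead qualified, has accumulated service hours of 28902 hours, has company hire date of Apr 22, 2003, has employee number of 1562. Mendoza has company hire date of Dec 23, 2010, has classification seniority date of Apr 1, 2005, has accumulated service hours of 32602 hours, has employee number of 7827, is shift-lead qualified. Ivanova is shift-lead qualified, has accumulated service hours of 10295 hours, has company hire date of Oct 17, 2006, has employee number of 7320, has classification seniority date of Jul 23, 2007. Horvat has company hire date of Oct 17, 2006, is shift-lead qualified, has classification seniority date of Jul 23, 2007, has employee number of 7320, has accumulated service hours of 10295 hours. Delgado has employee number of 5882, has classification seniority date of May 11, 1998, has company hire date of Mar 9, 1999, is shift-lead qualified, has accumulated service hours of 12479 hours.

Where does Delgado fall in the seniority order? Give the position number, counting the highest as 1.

1

By company hire date (earlier first): Delgado (Mar 9, 1999); then Ferreira (Apr 22, 2003); then Horvat and Ivanova (both Oct 17, 2006); then Okafor, Greco, Kowalski and Mendoza (each Dec 23, 2010).
Horvat and Ivanova both have employee number 7320, so the next rule applies.
Horvat and Ivanova both have accumulated service hours 10295 hours, so the next rule applies.
Horvat and Ivanova both have classification seniority date Jul 23, 2007, so the next rule applies.
Among Horvat and Ivanova, alphabetically by surname: Horvat before Ivanova.
Among Okafor, Greco, Kowalski and Mendoza, by employee number (lower first): Okafor (2523) before Greco and Kowalski (7097) before Mendoza (7827).
Greco and Kowalski both have accumulated service hours 38370 hours, so the next rule applies.
Greco and Kowalski both have classification seniority date Mar 1, 2004, so the next rule applies.
Among Greco and Kowalski, alphabetically by surname: Greco before Kowalski.
Order: Delgado, Ferreira, Horvat, Ivanova, Okafor, Greco, Kowalski, Mendoza. So position 1.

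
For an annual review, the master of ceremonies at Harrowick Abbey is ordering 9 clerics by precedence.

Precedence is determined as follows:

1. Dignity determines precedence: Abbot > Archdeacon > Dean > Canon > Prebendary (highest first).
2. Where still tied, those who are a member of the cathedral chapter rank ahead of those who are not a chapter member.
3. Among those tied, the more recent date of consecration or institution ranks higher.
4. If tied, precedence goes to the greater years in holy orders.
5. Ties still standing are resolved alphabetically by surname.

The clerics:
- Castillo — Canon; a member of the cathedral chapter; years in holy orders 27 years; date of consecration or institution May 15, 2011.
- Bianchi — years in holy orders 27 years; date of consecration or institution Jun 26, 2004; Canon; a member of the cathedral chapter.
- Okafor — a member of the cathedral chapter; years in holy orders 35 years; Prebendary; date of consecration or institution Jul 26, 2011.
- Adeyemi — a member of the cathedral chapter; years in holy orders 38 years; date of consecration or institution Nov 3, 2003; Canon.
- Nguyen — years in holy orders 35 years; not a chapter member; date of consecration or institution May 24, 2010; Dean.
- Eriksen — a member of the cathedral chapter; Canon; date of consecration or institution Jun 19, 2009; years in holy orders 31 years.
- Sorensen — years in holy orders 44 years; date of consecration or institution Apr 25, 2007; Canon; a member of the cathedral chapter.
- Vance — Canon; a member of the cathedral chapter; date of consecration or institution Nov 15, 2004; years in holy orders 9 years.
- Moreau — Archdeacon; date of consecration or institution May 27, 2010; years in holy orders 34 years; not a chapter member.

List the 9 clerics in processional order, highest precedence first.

By dignity: Moreau (Archdeacon); then Nguyen (Dean); then Castillo, Eriksen, Sorensen, Vance, Bianchi and Adeyemi (Canon); then Okafor (Prebendary).
Castillo, Eriksen, Sorensen, Vance, Bianchi and Adeyemi are each a member of the cathedral chapter, so the next rule applies.
Among Castillo, Eriksen, Sorensen, Vance, Bianchi and Adeyemi, by date of consecration or institution (later first): Castillo (May 15, 2011) before Eriksen (Jun 19, 2009) before Sorensen (Apr 25, 2007) before Vance (Nov 15, 2004) before Bianchi (Jun 26, 2004) before Adeyemi (Nov 3, 2003).
Full order: Moreau, Nguyen, Castillo, Eriksen, Sorensen, Vance, Bianchi, Adeyemi, Okafor.

Moreau, Nguyen, Castillo, Eriksen, Sorensen, Vance, Bianchi, Adeyemi, Okafor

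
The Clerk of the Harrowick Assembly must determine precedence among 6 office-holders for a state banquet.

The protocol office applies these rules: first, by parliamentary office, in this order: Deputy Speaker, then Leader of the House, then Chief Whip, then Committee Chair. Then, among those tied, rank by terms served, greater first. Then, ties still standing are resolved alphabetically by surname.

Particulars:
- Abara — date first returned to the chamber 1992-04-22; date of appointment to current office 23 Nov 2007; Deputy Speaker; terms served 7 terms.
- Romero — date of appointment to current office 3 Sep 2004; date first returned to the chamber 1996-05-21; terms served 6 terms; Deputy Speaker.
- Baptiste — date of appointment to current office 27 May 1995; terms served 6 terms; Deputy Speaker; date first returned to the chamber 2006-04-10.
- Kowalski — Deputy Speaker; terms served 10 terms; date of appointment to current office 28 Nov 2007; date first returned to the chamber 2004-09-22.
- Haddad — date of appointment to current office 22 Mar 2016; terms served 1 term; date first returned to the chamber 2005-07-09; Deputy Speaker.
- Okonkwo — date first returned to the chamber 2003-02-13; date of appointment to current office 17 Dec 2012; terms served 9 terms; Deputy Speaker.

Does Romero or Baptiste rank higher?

Baptiste

By parliamentary office: Kowalski, Okonkwo, Abara, Baptiste, Romero and Haddad (Deputy Speaker).
Among Kowalski, Okonkwo, Abara, Baptiste, Romero and Haddad, by terms served (higher first): Kowalski (10 terms) before Okonkwo (9 terms) before Abara (7 terms) before Baptiste and Romero (6 terms) before Haddad (1 term).
Among Baptiste and Romero, alphabetically by surname: Baptiste before Romero.
So Baptiste takes precedence.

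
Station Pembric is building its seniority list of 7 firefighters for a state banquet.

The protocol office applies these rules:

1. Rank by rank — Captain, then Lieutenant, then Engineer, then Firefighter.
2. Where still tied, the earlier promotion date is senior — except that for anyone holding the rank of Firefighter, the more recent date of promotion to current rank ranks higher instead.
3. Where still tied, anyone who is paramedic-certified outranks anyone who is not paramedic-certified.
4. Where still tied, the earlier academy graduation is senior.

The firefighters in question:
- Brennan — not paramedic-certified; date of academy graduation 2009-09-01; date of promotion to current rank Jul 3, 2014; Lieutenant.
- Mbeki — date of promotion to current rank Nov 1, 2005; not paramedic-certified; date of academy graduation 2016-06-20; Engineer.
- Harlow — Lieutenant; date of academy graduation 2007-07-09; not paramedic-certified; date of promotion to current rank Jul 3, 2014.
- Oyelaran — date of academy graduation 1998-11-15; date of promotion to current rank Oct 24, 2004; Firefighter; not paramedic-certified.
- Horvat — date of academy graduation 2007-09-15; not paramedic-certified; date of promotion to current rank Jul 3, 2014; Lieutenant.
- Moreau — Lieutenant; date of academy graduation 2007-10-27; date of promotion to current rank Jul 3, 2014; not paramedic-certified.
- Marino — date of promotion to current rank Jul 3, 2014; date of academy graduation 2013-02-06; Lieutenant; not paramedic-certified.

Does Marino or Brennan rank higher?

Brennan

By rank: Harlow, Horvat, Moreau, Brennan and Marino (Lieutenant); then Mbeki (Engineer); then Oyelaran (Firefighter).
Harlow, Horvat, Moreau, Brennan and Marino all have date of promotion to current rank Jul 3, 2014, so the next rule applies.
Harlow, Horvat, Moreau, Brennan and Marino are each not paramedic-certified, so the next rule applies.
Among Harlow, Horvat, Moreau, Brennan and Marino, by date of academy graduation (earlier first): Harlow (2007-07-09) before Horvat (2007-09-15) before Moreau (2007-10-27) before Brennan (2009-09-01) before Marino (2013-02-06).
So Brennan takes precedence.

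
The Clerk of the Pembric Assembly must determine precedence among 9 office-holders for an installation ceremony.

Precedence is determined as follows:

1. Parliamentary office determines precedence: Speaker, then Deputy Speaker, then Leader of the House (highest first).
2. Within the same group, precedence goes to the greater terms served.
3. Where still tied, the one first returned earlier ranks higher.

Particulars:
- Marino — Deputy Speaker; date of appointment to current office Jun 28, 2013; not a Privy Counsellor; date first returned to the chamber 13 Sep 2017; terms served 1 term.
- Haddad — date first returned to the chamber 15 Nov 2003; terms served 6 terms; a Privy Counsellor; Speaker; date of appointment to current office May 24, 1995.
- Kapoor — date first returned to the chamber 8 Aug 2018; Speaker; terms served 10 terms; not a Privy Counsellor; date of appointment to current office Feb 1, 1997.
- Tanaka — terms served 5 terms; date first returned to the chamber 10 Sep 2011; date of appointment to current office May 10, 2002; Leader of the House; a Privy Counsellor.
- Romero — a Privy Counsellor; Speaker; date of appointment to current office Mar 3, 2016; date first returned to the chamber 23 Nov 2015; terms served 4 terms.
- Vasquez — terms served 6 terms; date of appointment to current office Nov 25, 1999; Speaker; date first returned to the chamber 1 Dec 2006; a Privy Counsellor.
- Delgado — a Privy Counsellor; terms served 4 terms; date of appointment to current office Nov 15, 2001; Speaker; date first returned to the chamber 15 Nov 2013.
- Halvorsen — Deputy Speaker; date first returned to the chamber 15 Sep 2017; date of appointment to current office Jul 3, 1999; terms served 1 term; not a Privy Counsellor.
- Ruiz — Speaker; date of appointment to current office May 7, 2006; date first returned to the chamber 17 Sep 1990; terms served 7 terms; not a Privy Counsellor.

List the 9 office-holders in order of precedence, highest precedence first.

Kapoor, Ruiz, Haddad, Vasquez, Delgado, Romero, Marino, Halvorsen, Tanaka

By parliamentary office: Kapoor, Ruiz, Haddad, Vasquez, Delgado and Romero (Speaker); then Marino and Halvorsen (Deputy Speaker); then Tanaka (Leader of the House).
Among Kapoor, Ruiz, Haddad, Vasquez, Delgado and Romero, by terms served (higher first): Kapoor (10 terms) before Ruiz (7 terms) before Haddad and Vasquez (6 terms) before Delgado and Romero (4 terms).
Among Haddad and Vasquez, by date first returned to the chamber (earlier first): Haddad (15 Nov 2003) before Vasquez (1 Dec 2006).
Among Delgado and Romero, by date first returned to the chamber (earlier first): Delgado (15 Nov 2013) before Romero (23 Nov 2015).
Marino and Halvorsen both have terms served 1 term, so the next rule applies.
Among Marino and Halvorsen, by date first returned to the chamber (earlier first): Marino (13 Sep 2017) before Halvorsen (15 Sep 2017).
Full order: Kapoor, Ruiz, Haddad, Vasquez, Delgado, Romero, Marino, Halvorsen, Tanaka.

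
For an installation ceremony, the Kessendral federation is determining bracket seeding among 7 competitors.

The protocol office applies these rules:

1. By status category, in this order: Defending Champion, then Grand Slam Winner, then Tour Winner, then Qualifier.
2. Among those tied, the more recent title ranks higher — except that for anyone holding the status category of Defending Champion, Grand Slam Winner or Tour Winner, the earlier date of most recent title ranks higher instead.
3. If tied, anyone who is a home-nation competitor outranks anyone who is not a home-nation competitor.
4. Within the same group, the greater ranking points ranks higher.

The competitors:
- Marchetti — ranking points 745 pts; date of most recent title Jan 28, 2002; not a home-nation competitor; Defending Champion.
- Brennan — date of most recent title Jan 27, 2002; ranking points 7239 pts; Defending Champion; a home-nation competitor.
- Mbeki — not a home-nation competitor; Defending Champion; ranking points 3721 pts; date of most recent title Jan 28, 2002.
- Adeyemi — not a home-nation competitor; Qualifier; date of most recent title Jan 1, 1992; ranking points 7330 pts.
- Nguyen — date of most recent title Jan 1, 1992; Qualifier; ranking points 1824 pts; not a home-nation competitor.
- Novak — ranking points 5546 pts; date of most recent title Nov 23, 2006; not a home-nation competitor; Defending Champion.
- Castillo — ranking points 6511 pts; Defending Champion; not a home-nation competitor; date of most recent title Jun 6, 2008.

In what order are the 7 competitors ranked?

Brennan, Mbeki, Marchetti, Novak, Castillo, Adeyemi, Nguyen

By status category: Brennan, Mbeki, Marchetti, Novak and Castillo (Defending Champion); then Adeyemi and Nguyen (Qualifier).
Among Brennan, Mbeki, Marchetti, Novak and Castillo, by date of most recent title (earlier first) (reversed rule for this group): Brennan (Jan 27, 2002) before Mbeki and Marchetti (Jan 28, 2002) before Novak (Nov 23, 2006) before Castillo (Jun 6, 2008).
Mbeki and Marchetti are each not a home-nation competitor, so the next rule applies.
Among Mbeki and Marchetti, by ranking points (higher first): Mbeki (3721 pts) before Marchetti (745 pts).
Adeyemi and Nguyen both have date of most recent title Jan 1, 1992, so the next rule applies.
Adeyemi and Nguyen are each not a home-nation competitor, so the next rule applies.
Among Adeyemi and Nguyen, by ranking points (higher first): Adeyemi (7330 pts) before Nguyen (1824 pts).
Full order: Brennan, Mbeki, Marchetti, Novak, Castillo, Adeyemi, Nguyen.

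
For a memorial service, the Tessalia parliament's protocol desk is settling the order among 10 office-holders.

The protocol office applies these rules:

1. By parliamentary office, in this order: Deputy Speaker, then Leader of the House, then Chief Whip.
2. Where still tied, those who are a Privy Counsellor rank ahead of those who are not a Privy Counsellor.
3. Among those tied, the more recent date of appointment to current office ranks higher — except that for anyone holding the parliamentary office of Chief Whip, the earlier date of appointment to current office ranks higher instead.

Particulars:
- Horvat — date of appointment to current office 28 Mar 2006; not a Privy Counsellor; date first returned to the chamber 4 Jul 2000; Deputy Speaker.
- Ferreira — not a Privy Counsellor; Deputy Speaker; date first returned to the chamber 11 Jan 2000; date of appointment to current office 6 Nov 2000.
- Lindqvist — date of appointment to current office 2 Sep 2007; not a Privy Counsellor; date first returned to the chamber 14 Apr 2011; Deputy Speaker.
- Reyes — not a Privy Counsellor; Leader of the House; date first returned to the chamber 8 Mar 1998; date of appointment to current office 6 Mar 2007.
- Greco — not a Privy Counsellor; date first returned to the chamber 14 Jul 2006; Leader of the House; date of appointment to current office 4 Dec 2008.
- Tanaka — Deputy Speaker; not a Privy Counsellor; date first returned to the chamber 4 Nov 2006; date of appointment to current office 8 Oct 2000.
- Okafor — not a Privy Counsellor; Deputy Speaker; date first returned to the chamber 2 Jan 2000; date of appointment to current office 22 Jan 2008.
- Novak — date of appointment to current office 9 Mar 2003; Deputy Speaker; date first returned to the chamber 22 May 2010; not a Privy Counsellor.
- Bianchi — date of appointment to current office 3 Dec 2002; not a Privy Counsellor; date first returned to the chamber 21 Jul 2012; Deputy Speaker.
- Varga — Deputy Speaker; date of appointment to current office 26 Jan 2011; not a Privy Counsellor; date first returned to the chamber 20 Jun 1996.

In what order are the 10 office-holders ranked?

By parliamentary office: Varga, Okafor, Lindqvist, Horvat, Novak, Bianchi, Ferreira and Tanaka (Deputy Speaker); then Greco and Reyes (Leader of the House).
Varga, Okafor, Lindqvist, Horvat, Novak, Bianchi, Ferreira and Tanaka are each not a Privy Counsellor, so the next rule applies.
Among Varga, Okafor, Lindqvist, Horvat, Novak, Bianchi, Ferreira and Tanaka, by date of appointment to current office (later first): Varga (26 Jan 2011) before Okafor (22 Jan 2008) before Lindqvist (2 Sep 2007) before Horvat (28 Mar 2006) before Novak (9 Mar 2003) before Bianchi (3 Dec 2002) before Ferreira (6 Nov 2000) before Tanaka (8 Oct 2000).
Greco and Reyes are each not a Privy Counsellor, so the next rule applies.
Among Greco and Reyes, by date of appointment to current office (later first): Greco (4 Dec 2008) before Reyes (6 Mar 2007).
Full order: Varga, Okafor, Lindqvist, Horvat, Novak, Bianchi, Ferreira, Tanaka, Greco, Reyes.

Varga, Okafor, Lindqvist, Horvat, Novak, Bianchi, Ferreira, Tanaka, Greco, Reyes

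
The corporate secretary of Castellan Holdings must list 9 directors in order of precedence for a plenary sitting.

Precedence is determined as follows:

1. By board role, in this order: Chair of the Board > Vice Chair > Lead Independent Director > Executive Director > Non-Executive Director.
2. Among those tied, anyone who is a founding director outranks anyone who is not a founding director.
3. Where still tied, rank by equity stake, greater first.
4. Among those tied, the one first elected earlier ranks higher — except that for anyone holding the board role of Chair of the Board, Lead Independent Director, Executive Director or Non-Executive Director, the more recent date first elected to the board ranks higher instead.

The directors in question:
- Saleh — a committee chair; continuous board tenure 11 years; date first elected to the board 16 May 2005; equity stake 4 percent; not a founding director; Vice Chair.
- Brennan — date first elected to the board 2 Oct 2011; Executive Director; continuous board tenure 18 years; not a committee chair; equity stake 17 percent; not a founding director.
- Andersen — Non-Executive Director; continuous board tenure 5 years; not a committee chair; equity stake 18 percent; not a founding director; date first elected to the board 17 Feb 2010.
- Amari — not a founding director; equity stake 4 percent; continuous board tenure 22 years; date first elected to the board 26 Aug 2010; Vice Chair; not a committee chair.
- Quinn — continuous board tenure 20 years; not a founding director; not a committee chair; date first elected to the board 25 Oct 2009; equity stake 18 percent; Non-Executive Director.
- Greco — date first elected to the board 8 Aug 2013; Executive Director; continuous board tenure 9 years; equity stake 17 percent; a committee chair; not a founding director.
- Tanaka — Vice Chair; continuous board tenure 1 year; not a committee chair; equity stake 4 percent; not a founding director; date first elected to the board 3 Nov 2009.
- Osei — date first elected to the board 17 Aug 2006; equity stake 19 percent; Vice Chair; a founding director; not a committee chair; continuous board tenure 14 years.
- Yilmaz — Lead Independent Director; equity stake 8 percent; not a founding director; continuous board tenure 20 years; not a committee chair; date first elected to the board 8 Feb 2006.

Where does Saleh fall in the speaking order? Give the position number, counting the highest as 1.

2

By board role: Osei, Saleh, Tanaka and Amari (Vice Chair); then Yilmaz (Lead Independent Director); then Greco and Brennan (Executive Director); then Andersen and Quinn (Non-Executive Director).
Among Osei, Saleh, Tanaka and Amari, a founding director before not a founding director: Osei (a founding director) before Saleh, Tanaka and Amari (not a founding director).
Saleh, Tanaka and Amari all have equity stake 4 percent, so the next rule applies.
Among Saleh, Tanaka and Amari, by date first elected to the board (earlier first): Saleh (16 May 2005) before Tanaka (3 Nov 2009) before Amari (26 Aug 2010).
Greco and Brennan are each not a founding director, so the next rule applies.
Greco and Brennan both have equity stake 17 percent, so the next rule applies.
Among Greco and Brennan, by date first elected to the board (later first) (reversed rule for this group): Greco (8 Aug 2013) before Brennan (2 Oct 2011).
Andersen and Quinn are each not a founding director, so the next rule applies.
Andersen and Quinn both have equity stake 18 percent, so the next rule applies.
Among Andersen and Quinn, by date first elected to the board (later first) (reversed rule for this group): Andersen (17 Feb 2010) before Quinn (25 Oct 2009).
Order: Osei, Saleh, Tanaka, Amari, Yilmaz, Greco, Brennan, Andersen, Quinn. So position 2.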